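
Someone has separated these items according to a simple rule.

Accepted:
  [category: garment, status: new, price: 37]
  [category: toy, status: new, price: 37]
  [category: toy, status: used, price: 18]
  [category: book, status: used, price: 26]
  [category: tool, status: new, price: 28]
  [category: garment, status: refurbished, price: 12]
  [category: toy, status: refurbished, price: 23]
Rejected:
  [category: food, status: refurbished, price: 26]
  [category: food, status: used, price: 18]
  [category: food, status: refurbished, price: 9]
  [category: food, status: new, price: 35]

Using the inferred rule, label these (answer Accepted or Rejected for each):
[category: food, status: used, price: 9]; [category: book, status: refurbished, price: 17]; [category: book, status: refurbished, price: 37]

Comparing the two groups points to one rule — category is not food.

Rejected, Accepted, Accepted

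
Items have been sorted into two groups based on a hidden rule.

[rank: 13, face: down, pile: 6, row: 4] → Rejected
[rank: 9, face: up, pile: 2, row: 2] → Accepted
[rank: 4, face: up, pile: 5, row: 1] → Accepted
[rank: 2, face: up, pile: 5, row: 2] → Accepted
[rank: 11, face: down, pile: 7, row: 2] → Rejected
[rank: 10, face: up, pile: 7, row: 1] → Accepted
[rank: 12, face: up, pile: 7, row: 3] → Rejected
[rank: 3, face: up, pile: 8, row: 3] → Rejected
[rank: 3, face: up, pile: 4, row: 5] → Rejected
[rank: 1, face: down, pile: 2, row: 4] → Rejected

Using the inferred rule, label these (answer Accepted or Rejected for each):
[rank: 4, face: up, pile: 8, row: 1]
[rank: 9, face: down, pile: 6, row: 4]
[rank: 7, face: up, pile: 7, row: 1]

Accepted, Rejected, Accepted

All 'Accepted' examples share one property — face is up AND row ≤ 2 — and every 'Rejected' example lacks it.
[rank: 4, face: up, pile: 8, row: 1] — face is up, row = 1, hence Accepted. [rank: 9, face: down, pile: 6, row: 4] — face is down, row = 4, hence Rejected. [rank: 7, face: up, pile: 7, row: 1] — face is up, row = 1, hence Accepted.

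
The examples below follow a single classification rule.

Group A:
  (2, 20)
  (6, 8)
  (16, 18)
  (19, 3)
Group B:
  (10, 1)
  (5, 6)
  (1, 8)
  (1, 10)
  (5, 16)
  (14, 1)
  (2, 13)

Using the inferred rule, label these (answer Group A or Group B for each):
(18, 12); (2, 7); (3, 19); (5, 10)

Group A, Group B, Group A, Group B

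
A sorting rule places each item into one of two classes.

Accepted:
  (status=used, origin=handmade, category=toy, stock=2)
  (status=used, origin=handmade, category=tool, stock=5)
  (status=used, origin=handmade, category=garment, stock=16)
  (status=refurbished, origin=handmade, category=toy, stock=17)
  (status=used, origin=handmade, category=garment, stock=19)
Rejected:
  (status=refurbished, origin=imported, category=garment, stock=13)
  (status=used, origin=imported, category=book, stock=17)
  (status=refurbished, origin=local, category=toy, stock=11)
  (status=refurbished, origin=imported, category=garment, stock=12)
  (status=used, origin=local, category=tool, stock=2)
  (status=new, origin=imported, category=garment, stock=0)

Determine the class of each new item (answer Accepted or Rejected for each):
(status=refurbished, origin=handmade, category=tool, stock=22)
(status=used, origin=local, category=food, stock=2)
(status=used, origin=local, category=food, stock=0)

The classifier is using: origin is handmade.
(status=refurbished, origin=handmade, category=tool, stock=22): origin is handmade, passes → Accepted. (status=used, origin=local, category=food, stock=2): origin is local, does not pass → Rejected. (status=used, origin=local, category=food, stock=0): origin is local, does not pass → Rejected.

Accepted, Rejected, Rejected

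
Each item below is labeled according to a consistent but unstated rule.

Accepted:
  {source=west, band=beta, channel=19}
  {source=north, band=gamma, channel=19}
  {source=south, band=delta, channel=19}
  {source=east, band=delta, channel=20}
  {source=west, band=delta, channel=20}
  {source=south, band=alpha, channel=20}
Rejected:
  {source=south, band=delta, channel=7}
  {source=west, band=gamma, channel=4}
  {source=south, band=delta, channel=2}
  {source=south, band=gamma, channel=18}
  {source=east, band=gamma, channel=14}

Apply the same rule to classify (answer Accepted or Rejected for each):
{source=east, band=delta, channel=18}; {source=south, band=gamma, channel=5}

One predicate separates the groups cleanly: channel ≥ 19.
{source=east, band=delta, channel=18}: channel = 18 — doesn't qualify, so Rejected.
{source=south, band=gamma, channel=5}: channel = 5 — doesn't qualify, so Rejected.

Rejected, Rejected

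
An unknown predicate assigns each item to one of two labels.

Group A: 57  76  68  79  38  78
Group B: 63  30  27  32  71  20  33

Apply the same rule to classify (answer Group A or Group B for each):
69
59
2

Group A, Group A, Group B

A rule that fits every label: digit sum ≥ 10 — true of each 'Group A' example, false of each 'Group B' one.
69: digit sum 6+9 = 15 — checks out, so Group A.
59: digit sum 5+9 = 14 — checks out, so Group A.
2: digit sum 2 — does not pass, so Group B.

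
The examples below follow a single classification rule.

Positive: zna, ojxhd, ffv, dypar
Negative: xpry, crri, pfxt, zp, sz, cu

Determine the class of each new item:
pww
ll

Positive, Negative

'Positive' ⟺ odd length.
Positive: pww, since length 3. Negative: ll, since length 2.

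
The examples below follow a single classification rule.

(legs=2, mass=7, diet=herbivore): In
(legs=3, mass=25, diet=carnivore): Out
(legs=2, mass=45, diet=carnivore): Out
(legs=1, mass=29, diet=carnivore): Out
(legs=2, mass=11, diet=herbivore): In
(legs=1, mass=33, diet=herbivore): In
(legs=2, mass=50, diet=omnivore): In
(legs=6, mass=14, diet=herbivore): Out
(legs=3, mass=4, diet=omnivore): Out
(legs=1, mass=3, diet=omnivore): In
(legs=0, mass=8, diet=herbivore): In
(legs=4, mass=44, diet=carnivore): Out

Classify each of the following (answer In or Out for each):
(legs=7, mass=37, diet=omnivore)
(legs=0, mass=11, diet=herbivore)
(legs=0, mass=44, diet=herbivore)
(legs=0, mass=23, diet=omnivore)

Out, In, In, In

The classifier is using: diet is not carnivore AND legs ≤ 2.
(legs=7, mass=37, diet=omnivore) → diet is omnivore, legs = 7 → Out.
(legs=0, mass=11, diet=herbivore) → diet is herbivore, legs = 0 → In.
(legs=0, mass=44, diet=herbivore) → diet is herbivore, legs = 0 → In.
(legs=0, mass=23, diet=omnivore) → diet is omnivore, legs = 0 → In.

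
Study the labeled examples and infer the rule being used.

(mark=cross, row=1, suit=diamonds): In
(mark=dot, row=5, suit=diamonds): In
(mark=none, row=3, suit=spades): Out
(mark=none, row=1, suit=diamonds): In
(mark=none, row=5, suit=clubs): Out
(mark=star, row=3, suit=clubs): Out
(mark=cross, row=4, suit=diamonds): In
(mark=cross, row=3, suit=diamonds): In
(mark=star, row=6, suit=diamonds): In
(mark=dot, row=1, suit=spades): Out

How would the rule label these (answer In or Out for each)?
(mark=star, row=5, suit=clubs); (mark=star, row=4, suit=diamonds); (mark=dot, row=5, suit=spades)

The distinguishing property — suit is diamonds — holds for all the 'In' cases and none of the 'Out' cases.
(mark=star, row=5, suit=clubs): Out (suit is clubs). (mark=star, row=4, suit=diamonds): In (suit is diamonds). (mark=dot, row=5, suit=spades): Out (suit is spades).

Out, In, Out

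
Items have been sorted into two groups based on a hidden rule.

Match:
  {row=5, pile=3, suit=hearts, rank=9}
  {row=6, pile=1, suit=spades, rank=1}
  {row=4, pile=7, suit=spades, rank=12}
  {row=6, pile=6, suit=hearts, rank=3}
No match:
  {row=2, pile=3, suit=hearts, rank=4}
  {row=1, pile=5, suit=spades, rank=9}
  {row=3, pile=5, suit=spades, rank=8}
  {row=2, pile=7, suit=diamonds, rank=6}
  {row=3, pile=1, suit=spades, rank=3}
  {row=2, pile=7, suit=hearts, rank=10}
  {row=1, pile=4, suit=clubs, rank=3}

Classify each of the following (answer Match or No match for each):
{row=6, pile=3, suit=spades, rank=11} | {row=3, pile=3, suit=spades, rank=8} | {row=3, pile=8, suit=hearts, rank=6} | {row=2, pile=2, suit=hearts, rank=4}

Match, No match, No match, No match

One predicate separates the groups cleanly: row ≥ 4.
{row=6, pile=3, suit=spades, rank=11}: row = 6, meets the rule → Match. {row=3, pile=3, suit=spades, rank=8}: row = 3, doesn't qualify → No match. {row=3, pile=8, suit=hearts, rank=6}: row = 3, doesn't qualify → No match. {row=2, pile=2, suit=hearts, rank=4}: row = 2, doesn't qualify → No match.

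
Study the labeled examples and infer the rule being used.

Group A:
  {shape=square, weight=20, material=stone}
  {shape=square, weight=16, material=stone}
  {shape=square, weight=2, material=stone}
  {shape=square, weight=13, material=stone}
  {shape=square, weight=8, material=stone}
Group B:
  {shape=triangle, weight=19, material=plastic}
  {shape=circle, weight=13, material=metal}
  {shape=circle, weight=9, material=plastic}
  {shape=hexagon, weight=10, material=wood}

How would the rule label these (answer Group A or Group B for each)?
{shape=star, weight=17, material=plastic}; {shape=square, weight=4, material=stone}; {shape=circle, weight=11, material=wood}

Group B, Group A, Group B

One predicate separates the groups cleanly: shape is square.
{shape=star, weight=17, material=plastic} → shape is star → Group B.
{shape=square, weight=4, material=stone} → shape is square → Group A.
{shape=circle, weight=11, material=wood} → shape is circle → Group B.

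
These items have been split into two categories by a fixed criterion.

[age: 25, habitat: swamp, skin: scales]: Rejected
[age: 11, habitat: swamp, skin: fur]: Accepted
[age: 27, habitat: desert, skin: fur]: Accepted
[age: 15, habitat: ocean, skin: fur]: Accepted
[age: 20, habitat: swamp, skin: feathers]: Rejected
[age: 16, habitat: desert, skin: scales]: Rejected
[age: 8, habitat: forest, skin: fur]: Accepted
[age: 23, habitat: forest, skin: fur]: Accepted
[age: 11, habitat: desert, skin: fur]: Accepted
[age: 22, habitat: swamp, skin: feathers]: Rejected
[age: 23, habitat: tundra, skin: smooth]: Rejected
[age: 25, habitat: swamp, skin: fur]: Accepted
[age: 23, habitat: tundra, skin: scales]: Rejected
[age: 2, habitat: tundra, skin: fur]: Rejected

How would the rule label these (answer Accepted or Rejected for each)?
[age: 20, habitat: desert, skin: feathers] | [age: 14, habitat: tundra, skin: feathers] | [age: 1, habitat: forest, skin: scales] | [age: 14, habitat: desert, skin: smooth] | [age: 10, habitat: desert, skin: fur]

Rejected, Rejected, Rejected, Rejected, Accepted

All 'Accepted' examples share one property — skin is fur AND age ≥ 8 — and every 'Rejected' example lacks it.
[age: 20, habitat: desert, skin: feathers] — skin is feathers, age = 20, hence Rejected. [age: 14, habitat: tundra, skin: feathers] — skin is feathers, age = 14, hence Rejected. [age: 1, habitat: forest, skin: scales] — skin is scales, age = 1, hence Rejected. [age: 14, habitat: desert, skin: smooth] — skin is smooth, age = 14, hence Rejected. [age: 10, habitat: desert, skin: fur] — skin is fur, age = 10, hence Accepted.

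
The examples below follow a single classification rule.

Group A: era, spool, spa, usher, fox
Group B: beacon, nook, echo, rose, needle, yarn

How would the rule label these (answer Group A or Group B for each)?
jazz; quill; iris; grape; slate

The simplest hypothesis consistent with all the labels is: odd length.
Group B: jazz, since length 4. Group A: quill, since length 5. Group B: iris, since length 4. Group A: grape, since length 5. Group A: slate, since length 5.

Group B, Group A, Group B, Group A, Group A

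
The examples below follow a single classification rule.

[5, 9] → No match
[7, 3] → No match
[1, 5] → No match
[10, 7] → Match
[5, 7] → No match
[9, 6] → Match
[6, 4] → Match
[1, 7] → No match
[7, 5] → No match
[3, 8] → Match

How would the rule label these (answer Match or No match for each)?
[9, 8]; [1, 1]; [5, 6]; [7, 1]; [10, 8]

Match, No match, Match, No match, Match

Looking at the examples, the only property every 'Match' case has and every 'No match' case lacks is: product is even.
[9, 8] → 9·8 = 72 → Match.
[1, 1] → 1·1 = 1 → No match.
[5, 6] → 5·6 = 30 → Match.
[7, 1] → 7·1 = 7 → No match.
[10, 8] → 10·8 = 80 → Match.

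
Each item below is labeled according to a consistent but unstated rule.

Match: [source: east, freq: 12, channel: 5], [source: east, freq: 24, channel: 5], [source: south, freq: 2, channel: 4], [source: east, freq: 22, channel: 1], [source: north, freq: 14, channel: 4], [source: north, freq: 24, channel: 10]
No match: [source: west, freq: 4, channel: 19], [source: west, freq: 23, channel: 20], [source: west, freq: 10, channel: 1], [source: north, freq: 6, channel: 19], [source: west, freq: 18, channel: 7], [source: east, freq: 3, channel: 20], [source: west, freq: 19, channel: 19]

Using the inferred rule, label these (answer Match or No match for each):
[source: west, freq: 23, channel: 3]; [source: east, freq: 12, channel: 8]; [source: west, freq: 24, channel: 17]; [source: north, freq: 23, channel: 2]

Every 'Match' example satisfies: source is not west AND channel ≤ 10. None of the 'No match' examples do.

No match, Match, No match, Match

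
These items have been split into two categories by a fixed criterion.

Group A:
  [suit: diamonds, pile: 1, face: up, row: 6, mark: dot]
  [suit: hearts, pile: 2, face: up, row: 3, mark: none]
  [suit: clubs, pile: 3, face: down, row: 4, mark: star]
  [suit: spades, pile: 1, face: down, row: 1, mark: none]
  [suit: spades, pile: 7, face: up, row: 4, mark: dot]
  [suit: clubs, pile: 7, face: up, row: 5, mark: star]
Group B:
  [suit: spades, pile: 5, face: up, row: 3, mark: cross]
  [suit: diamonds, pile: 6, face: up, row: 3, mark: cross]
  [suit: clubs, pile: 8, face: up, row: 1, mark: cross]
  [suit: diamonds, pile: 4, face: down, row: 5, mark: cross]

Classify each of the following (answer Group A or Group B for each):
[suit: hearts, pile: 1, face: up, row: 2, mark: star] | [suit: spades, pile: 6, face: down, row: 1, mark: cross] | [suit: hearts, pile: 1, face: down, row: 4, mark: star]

Group A, Group B, Group A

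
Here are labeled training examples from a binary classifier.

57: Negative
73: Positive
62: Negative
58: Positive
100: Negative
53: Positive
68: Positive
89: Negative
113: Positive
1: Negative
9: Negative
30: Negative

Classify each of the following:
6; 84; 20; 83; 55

Comparing the two groups points to one rule — ≡ 3 (mod 5).
6 → 6 mod 5 = 1 → Negative. 84 → 84 mod 5 = 4 → Negative. 20 → 20 mod 5 = 0 → Negative. 83 → 83 mod 5 = 3 → Positive. 55 → 55 mod 5 = 0 → Negative.

Negative, Negative, Negative, Positive, Negative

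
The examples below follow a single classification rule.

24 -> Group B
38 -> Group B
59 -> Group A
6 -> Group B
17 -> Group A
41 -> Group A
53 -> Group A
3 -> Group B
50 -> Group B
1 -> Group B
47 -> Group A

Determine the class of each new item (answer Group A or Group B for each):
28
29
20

Group B, Group A, Group B

The distinguishing property — ≡ 5 (mod 6) — holds for all the 'Group A' cases and none of the 'Group B' cases.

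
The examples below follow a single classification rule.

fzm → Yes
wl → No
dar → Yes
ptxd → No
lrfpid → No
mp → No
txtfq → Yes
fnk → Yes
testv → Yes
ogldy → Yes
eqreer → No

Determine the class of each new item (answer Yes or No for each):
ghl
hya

Yes, Yes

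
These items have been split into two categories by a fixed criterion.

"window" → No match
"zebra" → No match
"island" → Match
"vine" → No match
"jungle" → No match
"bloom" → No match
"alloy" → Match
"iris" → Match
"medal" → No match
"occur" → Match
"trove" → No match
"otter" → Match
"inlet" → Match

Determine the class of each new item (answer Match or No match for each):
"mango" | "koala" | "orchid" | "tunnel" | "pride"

No match, No match, Match, No match, No match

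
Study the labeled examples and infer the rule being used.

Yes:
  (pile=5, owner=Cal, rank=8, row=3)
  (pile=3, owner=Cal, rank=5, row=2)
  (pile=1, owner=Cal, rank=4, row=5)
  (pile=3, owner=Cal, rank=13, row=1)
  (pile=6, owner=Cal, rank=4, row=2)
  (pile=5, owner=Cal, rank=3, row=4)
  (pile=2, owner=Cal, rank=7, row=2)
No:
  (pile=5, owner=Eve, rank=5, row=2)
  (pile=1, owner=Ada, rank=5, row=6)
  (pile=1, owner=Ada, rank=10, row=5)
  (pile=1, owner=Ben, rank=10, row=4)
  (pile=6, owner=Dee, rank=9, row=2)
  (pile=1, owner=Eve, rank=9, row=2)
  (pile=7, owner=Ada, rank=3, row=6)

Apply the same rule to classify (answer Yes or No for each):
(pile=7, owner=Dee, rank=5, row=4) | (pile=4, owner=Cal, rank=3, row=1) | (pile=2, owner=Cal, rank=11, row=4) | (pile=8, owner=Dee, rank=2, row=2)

No, Yes, Yes, No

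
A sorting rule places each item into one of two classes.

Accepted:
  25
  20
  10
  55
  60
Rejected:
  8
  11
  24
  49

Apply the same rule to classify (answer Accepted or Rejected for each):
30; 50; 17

The common property of the 'Accepted' items is: multiple of 5. No 'Rejected' item has it.
30: Accepted (30 = 5·6). 50: Accepted (50 = 5·10). 17: Rejected (17 = 5·3 + 2).

Accepted, Accepted, Rejected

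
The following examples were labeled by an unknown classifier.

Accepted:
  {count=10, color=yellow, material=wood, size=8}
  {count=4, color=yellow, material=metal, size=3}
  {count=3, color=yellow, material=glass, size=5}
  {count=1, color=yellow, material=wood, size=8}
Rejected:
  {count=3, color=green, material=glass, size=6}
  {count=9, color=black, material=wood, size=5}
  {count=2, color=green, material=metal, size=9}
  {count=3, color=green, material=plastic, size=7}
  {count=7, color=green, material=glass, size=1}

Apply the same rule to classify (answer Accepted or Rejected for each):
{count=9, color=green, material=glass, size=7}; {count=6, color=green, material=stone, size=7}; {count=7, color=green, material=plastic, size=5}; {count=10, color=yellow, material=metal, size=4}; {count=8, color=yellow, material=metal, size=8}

The classifier is using: color is yellow.
{count=9, color=green, material=glass, size=7} — color is green, hence Rejected. {count=6, color=green, material=stone, size=7} — color is green, hence Rejected. {count=7, color=green, material=plastic, size=5} — color is green, hence Rejected. {count=10, color=yellow, material=metal, size=4} — color is yellow, hence Accepted. {count=8, color=yellow, material=metal, size=8} — color is yellow, hence Accepted.

Rejected, Rejected, Rejected, Accepted, Accepted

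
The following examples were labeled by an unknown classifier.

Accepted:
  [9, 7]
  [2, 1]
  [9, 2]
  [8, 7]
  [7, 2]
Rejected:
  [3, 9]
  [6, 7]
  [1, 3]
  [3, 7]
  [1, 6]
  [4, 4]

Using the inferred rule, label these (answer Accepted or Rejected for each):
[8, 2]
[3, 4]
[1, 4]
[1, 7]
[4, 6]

A rule that fits every label: first > second — true of each 'Accepted' example, false of each 'Rejected' one.
Accepted: [8, 2], since 8 > 2.
Rejected: [3, 4], since 3 < 4.
Rejected: [1, 4], since 1 < 4.
Rejected: [1, 7], since 1 < 7.
Rejected: [4, 6], since 4 < 6.

Accepted, Rejected, Rejected, Rejected, Rejected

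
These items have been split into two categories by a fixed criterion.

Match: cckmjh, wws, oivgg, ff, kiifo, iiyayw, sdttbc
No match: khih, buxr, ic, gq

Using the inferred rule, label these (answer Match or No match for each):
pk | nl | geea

No match, No match, Match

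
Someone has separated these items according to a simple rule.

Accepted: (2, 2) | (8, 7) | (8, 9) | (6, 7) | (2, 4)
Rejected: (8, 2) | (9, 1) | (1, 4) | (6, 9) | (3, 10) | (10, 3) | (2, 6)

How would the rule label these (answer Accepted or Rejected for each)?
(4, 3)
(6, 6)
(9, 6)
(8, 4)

Rule: |first − second| ≤ 2. This holds for each 'Accepted' example and fails for each 'Rejected' one.

Accepted, Accepted, Rejected, Rejected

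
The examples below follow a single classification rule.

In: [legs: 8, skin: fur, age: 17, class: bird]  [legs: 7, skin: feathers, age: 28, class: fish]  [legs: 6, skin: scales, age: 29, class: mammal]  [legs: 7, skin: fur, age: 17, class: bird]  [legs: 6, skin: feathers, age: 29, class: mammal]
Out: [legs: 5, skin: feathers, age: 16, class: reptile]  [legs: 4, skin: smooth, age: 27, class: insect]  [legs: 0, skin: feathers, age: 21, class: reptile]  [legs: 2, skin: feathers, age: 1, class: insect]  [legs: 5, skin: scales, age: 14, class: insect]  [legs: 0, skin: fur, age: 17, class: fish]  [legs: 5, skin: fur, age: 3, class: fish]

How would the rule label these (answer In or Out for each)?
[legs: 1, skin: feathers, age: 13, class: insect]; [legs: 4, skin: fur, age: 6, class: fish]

Rule: legs ≥ 6. This holds for each 'In' example and fails for each 'Out' one.
[legs: 1, skin: feathers, age: 13, class: insect] → legs = 1 → Out. [legs: 4, skin: fur, age: 6, class: fish] → legs = 4 → Out.

Out, Out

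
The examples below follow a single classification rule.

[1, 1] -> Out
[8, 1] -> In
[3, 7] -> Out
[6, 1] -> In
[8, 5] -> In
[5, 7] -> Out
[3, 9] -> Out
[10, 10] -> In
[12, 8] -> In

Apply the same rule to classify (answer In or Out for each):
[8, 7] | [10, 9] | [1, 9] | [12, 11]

In, In, Out, In

Rule: first is even. This holds for each 'In' example and fails for each 'Out' one.
In: [8, 7], since first 8.
In: [10, 9], since first 10.
Out: [1, 9], since first 1.
In: [12, 11], since first 12.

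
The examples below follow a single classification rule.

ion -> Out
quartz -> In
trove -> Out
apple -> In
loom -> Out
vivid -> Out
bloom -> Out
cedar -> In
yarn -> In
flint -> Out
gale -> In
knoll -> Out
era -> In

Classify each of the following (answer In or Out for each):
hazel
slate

In, In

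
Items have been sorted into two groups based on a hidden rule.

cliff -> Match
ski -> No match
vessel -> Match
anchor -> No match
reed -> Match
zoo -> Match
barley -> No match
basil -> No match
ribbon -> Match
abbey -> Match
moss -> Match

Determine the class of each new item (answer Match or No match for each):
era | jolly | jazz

No match, Match, Match

The pattern is that an item is 'Match' exactly when: has a double letter.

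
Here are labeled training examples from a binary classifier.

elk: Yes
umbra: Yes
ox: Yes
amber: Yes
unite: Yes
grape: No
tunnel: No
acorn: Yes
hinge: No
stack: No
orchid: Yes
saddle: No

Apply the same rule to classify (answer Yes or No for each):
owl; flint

Yes, No

Every 'Yes' example satisfies: starts with a vowel. None of the 'No' examples do.
Yes: owl, since starts with 'o'.
No: flint, since starts with 'f'.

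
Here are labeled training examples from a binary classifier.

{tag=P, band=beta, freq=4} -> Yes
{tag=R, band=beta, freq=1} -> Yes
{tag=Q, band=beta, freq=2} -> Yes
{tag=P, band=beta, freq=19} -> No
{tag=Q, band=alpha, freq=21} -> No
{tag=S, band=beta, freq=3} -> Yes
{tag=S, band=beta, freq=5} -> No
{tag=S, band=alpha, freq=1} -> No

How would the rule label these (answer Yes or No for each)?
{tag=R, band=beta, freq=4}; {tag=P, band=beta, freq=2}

Yes, Yes

'Yes' ⟺ band is beta AND freq ≤ 4.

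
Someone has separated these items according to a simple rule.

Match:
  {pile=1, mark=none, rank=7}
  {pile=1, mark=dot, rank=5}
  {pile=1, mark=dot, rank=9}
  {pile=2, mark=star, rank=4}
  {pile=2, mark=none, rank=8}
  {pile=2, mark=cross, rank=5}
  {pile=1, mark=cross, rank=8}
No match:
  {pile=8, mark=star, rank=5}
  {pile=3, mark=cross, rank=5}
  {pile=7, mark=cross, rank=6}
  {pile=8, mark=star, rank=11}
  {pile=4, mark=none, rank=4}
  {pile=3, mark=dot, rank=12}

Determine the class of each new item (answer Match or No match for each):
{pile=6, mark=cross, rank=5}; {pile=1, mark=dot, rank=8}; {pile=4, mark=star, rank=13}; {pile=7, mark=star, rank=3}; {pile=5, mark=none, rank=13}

No match, Match, No match, No match, No match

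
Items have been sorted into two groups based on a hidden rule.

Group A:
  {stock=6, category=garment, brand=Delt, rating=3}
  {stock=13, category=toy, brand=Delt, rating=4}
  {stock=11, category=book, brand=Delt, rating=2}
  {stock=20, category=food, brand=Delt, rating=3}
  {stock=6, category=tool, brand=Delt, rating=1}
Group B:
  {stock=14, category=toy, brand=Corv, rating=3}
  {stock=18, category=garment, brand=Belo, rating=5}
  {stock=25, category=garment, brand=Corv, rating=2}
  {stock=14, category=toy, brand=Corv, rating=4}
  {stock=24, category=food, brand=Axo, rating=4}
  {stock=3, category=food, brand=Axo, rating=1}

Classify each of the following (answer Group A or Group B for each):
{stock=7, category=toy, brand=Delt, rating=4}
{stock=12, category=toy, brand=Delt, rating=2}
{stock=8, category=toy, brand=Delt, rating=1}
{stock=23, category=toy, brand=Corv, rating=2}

'Group A' ⟺ brand is Delt.
{stock=7, category=toy, brand=Delt, rating=4}: Group A (brand is Delt).
{stock=12, category=toy, brand=Delt, rating=2}: Group A (brand is Delt).
{stock=8, category=toy, brand=Delt, rating=1}: Group A (brand is Delt).
{stock=23, category=toy, brand=Corv, rating=2}: Group B (brand is Corv).

Group A, Group A, Group A, Group B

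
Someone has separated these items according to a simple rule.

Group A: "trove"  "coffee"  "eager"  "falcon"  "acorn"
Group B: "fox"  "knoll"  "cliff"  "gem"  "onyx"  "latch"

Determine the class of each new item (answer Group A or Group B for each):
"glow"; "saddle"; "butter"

Group B, Group A, Group A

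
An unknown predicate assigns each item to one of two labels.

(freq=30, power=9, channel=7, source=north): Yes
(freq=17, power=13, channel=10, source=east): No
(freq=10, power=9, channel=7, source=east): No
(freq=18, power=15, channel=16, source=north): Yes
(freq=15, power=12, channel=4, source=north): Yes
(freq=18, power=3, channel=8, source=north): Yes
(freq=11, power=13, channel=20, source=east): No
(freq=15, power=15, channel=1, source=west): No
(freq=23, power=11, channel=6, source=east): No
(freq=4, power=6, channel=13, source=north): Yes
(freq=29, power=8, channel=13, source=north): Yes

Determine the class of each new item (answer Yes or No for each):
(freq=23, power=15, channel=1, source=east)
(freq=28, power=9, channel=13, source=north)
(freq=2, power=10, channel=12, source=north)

No, Yes, Yes

A rule that fits every label: source is north — true of each 'Yes' example, false of each 'No' one.
(freq=23, power=15, channel=1, source=east): source is east — lacks this property, so No.
(freq=28, power=9, channel=13, source=north): source is north — passes, so Yes.
(freq=2, power=10, channel=12, source=north): source is north — passes, so Yes.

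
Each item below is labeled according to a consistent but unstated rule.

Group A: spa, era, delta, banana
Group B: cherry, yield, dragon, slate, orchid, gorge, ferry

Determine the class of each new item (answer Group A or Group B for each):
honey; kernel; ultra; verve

Group B, Group B, Group A, Group B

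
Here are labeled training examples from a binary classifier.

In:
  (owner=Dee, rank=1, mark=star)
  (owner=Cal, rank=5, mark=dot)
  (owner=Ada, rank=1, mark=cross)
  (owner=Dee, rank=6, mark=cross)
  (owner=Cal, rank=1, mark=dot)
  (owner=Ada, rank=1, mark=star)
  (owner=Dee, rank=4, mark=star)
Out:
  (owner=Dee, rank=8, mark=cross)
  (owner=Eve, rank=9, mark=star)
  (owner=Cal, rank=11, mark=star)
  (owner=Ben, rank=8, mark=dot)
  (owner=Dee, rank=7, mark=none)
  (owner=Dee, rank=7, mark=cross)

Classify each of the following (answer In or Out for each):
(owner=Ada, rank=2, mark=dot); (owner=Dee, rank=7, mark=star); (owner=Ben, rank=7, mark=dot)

In, Out, Out

'In' ⟺ rank ≤ 6.
(owner=Ada, rank=2, mark=dot): In (rank = 2).
(owner=Dee, rank=7, mark=star): Out (rank = 7).
(owner=Ben, rank=7, mark=dot): Out (rank = 7).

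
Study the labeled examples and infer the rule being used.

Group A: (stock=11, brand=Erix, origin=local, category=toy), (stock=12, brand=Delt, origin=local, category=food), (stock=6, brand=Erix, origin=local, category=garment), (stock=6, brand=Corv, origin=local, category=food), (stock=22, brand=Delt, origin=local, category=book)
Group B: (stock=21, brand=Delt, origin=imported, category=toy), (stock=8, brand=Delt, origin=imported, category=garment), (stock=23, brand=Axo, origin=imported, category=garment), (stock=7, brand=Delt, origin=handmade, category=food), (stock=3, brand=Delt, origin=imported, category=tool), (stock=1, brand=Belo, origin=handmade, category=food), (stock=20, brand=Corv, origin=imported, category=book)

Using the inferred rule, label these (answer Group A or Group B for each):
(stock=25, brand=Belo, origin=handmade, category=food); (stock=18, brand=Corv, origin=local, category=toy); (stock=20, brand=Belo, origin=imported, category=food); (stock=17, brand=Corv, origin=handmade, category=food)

Group B, Group A, Group B, Group B

'Group A' ⟺ origin is local.
(stock=25, brand=Belo, origin=handmade, category=food) — origin is handmade, hence Group B.
(stock=18, brand=Corv, origin=local, category=toy) — origin is local, hence Group A.
(stock=20, brand=Belo, origin=imported, category=food) — origin is imported, hence Group B.
(stock=17, brand=Corv, origin=handmade, category=food) — origin is handmade, hence Group B.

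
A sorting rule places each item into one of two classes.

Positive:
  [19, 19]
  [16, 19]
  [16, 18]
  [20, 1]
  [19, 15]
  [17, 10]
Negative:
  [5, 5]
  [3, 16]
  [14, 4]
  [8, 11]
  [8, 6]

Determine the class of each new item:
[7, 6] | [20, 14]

Negative, Positive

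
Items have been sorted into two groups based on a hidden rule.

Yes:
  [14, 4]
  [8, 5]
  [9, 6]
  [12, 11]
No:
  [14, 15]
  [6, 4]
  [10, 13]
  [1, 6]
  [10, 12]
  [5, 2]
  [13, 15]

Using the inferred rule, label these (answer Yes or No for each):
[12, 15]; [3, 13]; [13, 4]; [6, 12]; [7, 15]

No, No, Yes, No, No

'Yes' ⟺ first > second AND sum ≥ 13.
No: [12, 15], since 12 < 15, 12+15 = 27.
No: [3, 13], since 3 < 13, 3+13 = 16.
Yes: [13, 4], since 13 > 4, 13+4 = 17.
No: [6, 12], since 6 < 12, 6+12 = 18.
No: [7, 15], since 7 < 15, 7+15 = 22.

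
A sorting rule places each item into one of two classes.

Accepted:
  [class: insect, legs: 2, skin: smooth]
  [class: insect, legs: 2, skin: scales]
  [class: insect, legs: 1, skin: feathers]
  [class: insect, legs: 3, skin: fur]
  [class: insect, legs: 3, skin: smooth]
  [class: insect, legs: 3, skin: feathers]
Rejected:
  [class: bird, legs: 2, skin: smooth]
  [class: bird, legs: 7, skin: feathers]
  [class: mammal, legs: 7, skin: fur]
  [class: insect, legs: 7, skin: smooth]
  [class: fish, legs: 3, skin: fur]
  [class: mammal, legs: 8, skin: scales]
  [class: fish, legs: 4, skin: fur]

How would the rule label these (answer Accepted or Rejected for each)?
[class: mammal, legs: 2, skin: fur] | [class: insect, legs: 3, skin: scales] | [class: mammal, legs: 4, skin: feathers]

The pattern is that an item is 'Accepted' exactly when: class is insect AND legs ≤ 3.
[class: mammal, legs: 2, skin: fur]: Rejected (class is mammal, legs = 2). [class: insect, legs: 3, skin: scales]: Accepted (class is insect, legs = 3). [class: mammal, legs: 4, skin: feathers]: Rejected (class is mammal, legs = 4).

Rejected, Accepted, Rejected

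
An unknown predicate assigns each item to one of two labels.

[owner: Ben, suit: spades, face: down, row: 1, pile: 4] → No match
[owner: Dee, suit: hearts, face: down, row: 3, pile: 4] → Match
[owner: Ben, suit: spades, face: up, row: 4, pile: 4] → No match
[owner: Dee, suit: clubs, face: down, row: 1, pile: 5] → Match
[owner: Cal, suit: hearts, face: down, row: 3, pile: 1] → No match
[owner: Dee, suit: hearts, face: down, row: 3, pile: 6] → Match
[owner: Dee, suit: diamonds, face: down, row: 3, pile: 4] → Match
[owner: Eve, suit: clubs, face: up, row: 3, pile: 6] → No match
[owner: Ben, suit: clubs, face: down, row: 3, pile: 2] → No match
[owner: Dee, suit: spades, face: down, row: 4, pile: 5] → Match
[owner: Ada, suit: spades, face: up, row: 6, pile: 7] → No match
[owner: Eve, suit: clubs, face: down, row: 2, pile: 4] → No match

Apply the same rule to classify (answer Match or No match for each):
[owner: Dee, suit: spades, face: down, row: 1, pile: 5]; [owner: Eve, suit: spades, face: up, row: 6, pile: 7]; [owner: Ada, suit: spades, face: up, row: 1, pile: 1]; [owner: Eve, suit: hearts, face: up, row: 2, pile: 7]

'Match' ⟺ owner is Dee.
[owner: Dee, suit: spades, face: down, row: 1, pile: 5] → owner is Dee → Match. [owner: Eve, suit: spades, face: up, row: 6, pile: 7] → owner is Eve → No match. [owner: Ada, suit: spades, face: up, row: 1, pile: 1] → owner is Ada → No match. [owner: Eve, suit: hearts, face: up, row: 2, pile: 7] → owner is Eve → No match.

Match, No match, No match, No match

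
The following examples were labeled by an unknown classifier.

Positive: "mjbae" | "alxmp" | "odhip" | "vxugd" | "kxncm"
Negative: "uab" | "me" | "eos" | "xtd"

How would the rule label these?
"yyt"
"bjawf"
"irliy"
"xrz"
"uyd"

The classifier is using: length 5.

Negative, Positive, Positive, Negative, Negative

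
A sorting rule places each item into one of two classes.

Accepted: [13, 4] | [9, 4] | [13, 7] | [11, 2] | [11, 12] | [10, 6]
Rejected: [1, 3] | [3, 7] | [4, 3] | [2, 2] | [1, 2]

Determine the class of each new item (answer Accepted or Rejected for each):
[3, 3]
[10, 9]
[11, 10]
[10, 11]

Rejected, Accepted, Accepted, Accepted

One predicate separates the groups cleanly: sum ≥ 13.
Rejected: [3, 3], since 3+3 = 6.
Accepted: [10, 9], since 10+9 = 19.
Accepted: [11, 10], since 11+10 = 21.
Accepted: [10, 11], since 10+11 = 21.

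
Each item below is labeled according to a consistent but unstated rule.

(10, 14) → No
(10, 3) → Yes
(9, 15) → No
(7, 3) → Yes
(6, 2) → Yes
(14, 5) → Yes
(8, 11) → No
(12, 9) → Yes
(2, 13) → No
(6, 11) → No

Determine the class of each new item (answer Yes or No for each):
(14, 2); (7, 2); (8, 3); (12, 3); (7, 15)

One predicate separates the groups cleanly: first > second.
(14, 2): Yes (14 > 2).
(7, 2): Yes (7 > 2).
(8, 3): Yes (8 > 3).
(12, 3): Yes (12 > 3).
(7, 15): No (7 < 15).

Yes, Yes, Yes, Yes, No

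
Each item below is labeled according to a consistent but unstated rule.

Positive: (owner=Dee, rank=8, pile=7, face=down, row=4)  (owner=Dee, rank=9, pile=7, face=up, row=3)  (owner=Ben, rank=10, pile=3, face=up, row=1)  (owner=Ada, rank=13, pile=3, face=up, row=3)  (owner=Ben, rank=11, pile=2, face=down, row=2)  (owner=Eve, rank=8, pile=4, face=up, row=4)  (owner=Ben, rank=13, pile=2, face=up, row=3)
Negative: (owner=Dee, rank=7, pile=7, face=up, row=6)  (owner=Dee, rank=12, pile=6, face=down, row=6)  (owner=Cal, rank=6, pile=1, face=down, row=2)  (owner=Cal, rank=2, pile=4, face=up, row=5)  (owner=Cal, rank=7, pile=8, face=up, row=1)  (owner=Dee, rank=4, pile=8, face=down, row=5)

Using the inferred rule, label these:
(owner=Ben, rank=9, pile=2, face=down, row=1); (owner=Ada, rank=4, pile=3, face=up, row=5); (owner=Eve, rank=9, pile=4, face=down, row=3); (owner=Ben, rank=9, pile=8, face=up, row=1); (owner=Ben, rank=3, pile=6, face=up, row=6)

The common property of the 'Positive' items is: row ≤ 4 AND rank ≥ 8. No 'Negative' item has it.
(owner=Ben, rank=9, pile=2, face=down, row=1): Positive (row = 1, rank = 9).
(owner=Ada, rank=4, pile=3, face=up, row=5): Negative (row = 5, rank = 4).
(owner=Eve, rank=9, pile=4, face=down, row=3): Positive (row = 3, rank = 9).
(owner=Ben, rank=9, pile=8, face=up, row=1): Positive (row = 1, rank = 9).
(owner=Ben, rank=3, pile=6, face=up, row=6): Negative (row = 6, rank = 3).

Positive, Negative, Positive, Positive, Negative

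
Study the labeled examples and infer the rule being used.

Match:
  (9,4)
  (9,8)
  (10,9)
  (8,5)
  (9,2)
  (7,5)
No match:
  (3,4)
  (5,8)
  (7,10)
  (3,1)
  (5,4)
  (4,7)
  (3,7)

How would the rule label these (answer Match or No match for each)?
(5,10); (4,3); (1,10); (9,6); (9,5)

The pattern is that an item is 'Match' exactly when: first > second AND sum ≥ 10.
No match: (5,10), since 5 < 10, 5+10 = 15. No match: (4,3), since 4 > 3, 4+3 = 7. No match: (1,10), since 1 < 10, 1+10 = 11. Match: (9,6), since 9 > 6, 9+6 = 15. Match: (9,5), since 9 > 5, 9+5 = 14.

No match, No match, No match, Match, Match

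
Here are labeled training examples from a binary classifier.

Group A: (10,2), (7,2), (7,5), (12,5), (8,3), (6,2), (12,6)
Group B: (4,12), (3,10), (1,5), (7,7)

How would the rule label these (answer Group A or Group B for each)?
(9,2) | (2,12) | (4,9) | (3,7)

A rule that fits every label: first > second — true of each 'Group A' example, false of each 'Group B' one.
(9,2): Group A (9 > 2).
(2,12): Group B (2 < 12).
(4,9): Group B (4 < 9).
(3,7): Group B (3 < 7).

Group A, Group B, Group B, Group B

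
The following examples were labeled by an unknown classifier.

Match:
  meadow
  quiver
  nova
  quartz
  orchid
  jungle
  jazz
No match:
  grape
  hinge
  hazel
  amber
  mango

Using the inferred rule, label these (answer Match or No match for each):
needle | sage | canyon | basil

Rule: even length. This holds for each 'Match' example and fails for each 'No match' one.

Match, Match, Match, No match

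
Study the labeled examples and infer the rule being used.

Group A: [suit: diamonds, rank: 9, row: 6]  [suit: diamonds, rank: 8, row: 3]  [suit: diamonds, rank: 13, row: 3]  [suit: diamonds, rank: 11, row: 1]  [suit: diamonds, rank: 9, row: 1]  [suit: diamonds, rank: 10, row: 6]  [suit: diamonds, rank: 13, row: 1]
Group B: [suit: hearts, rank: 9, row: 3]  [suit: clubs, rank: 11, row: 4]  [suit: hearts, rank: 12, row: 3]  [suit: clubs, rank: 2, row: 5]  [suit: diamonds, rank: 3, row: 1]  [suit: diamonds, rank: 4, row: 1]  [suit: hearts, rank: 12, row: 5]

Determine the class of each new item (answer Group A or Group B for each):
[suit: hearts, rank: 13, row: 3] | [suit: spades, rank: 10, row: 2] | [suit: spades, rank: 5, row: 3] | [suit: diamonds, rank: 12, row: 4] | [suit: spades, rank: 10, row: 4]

'Group A' ⟺ suit is diamonds AND rank ≥ 8.
[suit: hearts, rank: 13, row: 3]: Group B (suit is hearts, rank = 13). [suit: spades, rank: 10, row: 2]: Group B (suit is spades, rank = 10). [suit: spades, rank: 5, row: 3]: Group B (suit is spades, rank = 5). [suit: diamonds, rank: 12, row: 4]: Group A (suit is diamonds, rank = 12). [suit: spades, rank: 10, row: 4]: Group B (suit is spades, rank = 10).

Group B, Group B, Group B, Group A, Group B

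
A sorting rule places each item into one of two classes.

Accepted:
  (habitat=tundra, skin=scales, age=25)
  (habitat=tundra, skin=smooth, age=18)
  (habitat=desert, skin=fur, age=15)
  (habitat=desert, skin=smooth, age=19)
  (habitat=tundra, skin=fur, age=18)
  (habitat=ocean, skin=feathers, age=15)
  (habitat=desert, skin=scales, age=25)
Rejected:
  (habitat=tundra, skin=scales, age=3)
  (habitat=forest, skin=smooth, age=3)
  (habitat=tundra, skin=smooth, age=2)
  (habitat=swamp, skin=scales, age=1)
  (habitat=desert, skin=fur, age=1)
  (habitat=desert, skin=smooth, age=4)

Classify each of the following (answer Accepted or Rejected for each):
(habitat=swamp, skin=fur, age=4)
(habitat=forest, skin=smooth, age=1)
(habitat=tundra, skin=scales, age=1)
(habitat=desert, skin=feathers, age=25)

All 'Accepted' examples share one property — age ≥ 15 — and every 'Rejected' example lacks it.
(habitat=swamp, skin=fur, age=4) — age = 4, hence Rejected. (habitat=forest, skin=smooth, age=1) — age = 1, hence Rejected. (habitat=tundra, skin=scales, age=1) — age = 1, hence Rejected. (habitat=desert, skin=feathers, age=25) — age = 25, hence Accepted.

Rejected, Rejected, Rejected, Accepted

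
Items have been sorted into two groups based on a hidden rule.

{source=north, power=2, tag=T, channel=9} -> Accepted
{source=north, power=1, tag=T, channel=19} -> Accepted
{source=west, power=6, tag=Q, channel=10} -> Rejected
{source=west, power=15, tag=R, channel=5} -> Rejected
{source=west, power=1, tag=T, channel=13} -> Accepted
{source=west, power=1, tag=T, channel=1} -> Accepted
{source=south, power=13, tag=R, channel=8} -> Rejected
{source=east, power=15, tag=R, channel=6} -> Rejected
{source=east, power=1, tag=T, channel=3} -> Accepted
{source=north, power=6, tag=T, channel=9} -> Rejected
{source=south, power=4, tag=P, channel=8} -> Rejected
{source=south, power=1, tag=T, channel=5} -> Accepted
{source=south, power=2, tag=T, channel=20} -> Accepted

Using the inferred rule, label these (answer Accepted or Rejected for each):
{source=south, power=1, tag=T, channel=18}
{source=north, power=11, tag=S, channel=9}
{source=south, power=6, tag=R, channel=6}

A rule that fits every label: power ≤ 2 — true of each 'Accepted' example, false of each 'Rejected' one.

Accepted, Rejected, Rejected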